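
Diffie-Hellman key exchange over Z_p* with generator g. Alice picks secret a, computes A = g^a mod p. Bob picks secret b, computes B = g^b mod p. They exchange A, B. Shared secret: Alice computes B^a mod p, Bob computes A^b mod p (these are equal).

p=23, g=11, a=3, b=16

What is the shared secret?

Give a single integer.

Answer: 13

Derivation:
A = 11^3 mod 23  (bits of 3 = 11)
  bit 0 = 1: r = r^2 * 11 mod 23 = 1^2 * 11 = 1*11 = 11
  bit 1 = 1: r = r^2 * 11 mod 23 = 11^2 * 11 = 6*11 = 20
  -> A = 20
B = 11^16 mod 23  (bits of 16 = 10000)
  bit 0 = 1: r = r^2 * 11 mod 23 = 1^2 * 11 = 1*11 = 11
  bit 1 = 0: r = r^2 mod 23 = 11^2 = 6
  bit 2 = 0: r = r^2 mod 23 = 6^2 = 13
  bit 3 = 0: r = r^2 mod 23 = 13^2 = 8
  bit 4 = 0: r = r^2 mod 23 = 8^2 = 18
  -> B = 18
s = B^a = 18^3 mod 23  (bits of 3 = 11)
  bit 0 = 1: r = r^2 * 18 mod 23 = 1^2 * 18 = 1*18 = 18
  bit 1 = 1: r = r^2 * 18 mod 23 = 18^2 * 18 = 2*18 = 13
  -> s = B^a = 13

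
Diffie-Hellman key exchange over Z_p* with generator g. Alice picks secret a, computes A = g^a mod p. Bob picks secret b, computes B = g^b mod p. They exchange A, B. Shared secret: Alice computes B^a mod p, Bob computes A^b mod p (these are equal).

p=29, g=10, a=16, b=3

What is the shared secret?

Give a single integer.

Answer: 7

Derivation:
A = 10^16 mod 29  (bits of 16 = 10000)
  bit 0 = 1: r = r^2 * 10 mod 29 = 1^2 * 10 = 1*10 = 10
  bit 1 = 0: r = r^2 mod 29 = 10^2 = 13
  bit 2 = 0: r = r^2 mod 29 = 13^2 = 24
  bit 3 = 0: r = r^2 mod 29 = 24^2 = 25
  bit 4 = 0: r = r^2 mod 29 = 25^2 = 16
  -> A = 16
B = 10^3 mod 29  (bits of 3 = 11)
  bit 0 = 1: r = r^2 * 10 mod 29 = 1^2 * 10 = 1*10 = 10
  bit 1 = 1: r = r^2 * 10 mod 29 = 10^2 * 10 = 13*10 = 14
  -> B = 14
s = B^a = 14^16 mod 29  (bits of 16 = 10000)
  bit 0 = 1: r = r^2 * 14 mod 29 = 1^2 * 14 = 1*14 = 14
  bit 1 = 0: r = r^2 mod 29 = 14^2 = 22
  bit 2 = 0: r = r^2 mod 29 = 22^2 = 20
  bit 3 = 0: r = r^2 mod 29 = 20^2 = 23
  bit 4 = 0: r = r^2 mod 29 = 23^2 = 7
  -> s = B^a = 7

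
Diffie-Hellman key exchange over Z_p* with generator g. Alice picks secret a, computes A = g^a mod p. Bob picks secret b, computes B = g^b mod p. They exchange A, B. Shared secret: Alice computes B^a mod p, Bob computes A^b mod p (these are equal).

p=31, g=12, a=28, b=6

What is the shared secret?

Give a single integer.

Answer: 8

Derivation:
A = 12^28 mod 31  (bits of 28 = 11100)
  bit 0 = 1: r = r^2 * 12 mod 31 = 1^2 * 12 = 1*12 = 12
  bit 1 = 1: r = r^2 * 12 mod 31 = 12^2 * 12 = 20*12 = 23
  bit 2 = 1: r = r^2 * 12 mod 31 = 23^2 * 12 = 2*12 = 24
  bit 3 = 0: r = r^2 mod 31 = 24^2 = 18
  bit 4 = 0: r = r^2 mod 31 = 18^2 = 14
  -> A = 14
B = 12^6 mod 31  (bits of 6 = 110)
  bit 0 = 1: r = r^2 * 12 mod 31 = 1^2 * 12 = 1*12 = 12
  bit 1 = 1: r = r^2 * 12 mod 31 = 12^2 * 12 = 20*12 = 23
  bit 2 = 0: r = r^2 mod 31 = 23^2 = 2
  -> B = 2
s = B^a = 2^28 mod 31  (bits of 28 = 11100)
  bit 0 = 1: r = r^2 * 2 mod 31 = 1^2 * 2 = 1*2 = 2
  bit 1 = 1: r = r^2 * 2 mod 31 = 2^2 * 2 = 4*2 = 8
  bit 2 = 1: r = r^2 * 2 mod 31 = 8^2 * 2 = 2*2 = 4
  bit 3 = 0: r = r^2 mod 31 = 4^2 = 16
  bit 4 = 0: r = r^2 mod 31 = 16^2 = 8
  -> s = B^a = 8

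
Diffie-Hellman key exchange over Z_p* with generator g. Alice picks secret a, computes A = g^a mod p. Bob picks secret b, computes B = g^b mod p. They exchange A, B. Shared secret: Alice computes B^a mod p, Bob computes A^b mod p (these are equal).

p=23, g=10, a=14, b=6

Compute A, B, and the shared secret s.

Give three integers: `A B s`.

A = 10^14 mod 23  (bits of 14 = 1110)
  bit 0 = 1: r = r^2 * 10 mod 23 = 1^2 * 10 = 1*10 = 10
  bit 1 = 1: r = r^2 * 10 mod 23 = 10^2 * 10 = 8*10 = 11
  bit 2 = 1: r = r^2 * 10 mod 23 = 11^2 * 10 = 6*10 = 14
  bit 3 = 0: r = r^2 mod 23 = 14^2 = 12
  -> A = 12
B = 10^6 mod 23  (bits of 6 = 110)
  bit 0 = 1: r = r^2 * 10 mod 23 = 1^2 * 10 = 1*10 = 10
  bit 1 = 1: r = r^2 * 10 mod 23 = 10^2 * 10 = 8*10 = 11
  bit 2 = 0: r = r^2 mod 23 = 11^2 = 6
  -> B = 6
s = B^a = 6^14 mod 23  (bits of 14 = 1110)
  bit 0 = 1: r = r^2 * 6 mod 23 = 1^2 * 6 = 1*6 = 6
  bit 1 = 1: r = r^2 * 6 mod 23 = 6^2 * 6 = 13*6 = 9
  bit 2 = 1: r = r^2 * 6 mod 23 = 9^2 * 6 = 12*6 = 3
  bit 3 = 0: r = r^2 mod 23 = 3^2 = 9
  -> s = B^a = 9

Answer: 12 6 9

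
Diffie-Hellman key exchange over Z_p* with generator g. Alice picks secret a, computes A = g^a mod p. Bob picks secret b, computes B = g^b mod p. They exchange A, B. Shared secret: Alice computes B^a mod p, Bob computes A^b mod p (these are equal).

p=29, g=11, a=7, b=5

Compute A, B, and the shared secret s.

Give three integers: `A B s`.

A = 11^7 mod 29  (bits of 7 = 111)
  bit 0 = 1: r = r^2 * 11 mod 29 = 1^2 * 11 = 1*11 = 11
  bit 1 = 1: r = r^2 * 11 mod 29 = 11^2 * 11 = 5*11 = 26
  bit 2 = 1: r = r^2 * 11 mod 29 = 26^2 * 11 = 9*11 = 12
  -> A = 12
B = 11^5 mod 29  (bits of 5 = 101)
  bit 0 = 1: r = r^2 * 11 mod 29 = 1^2 * 11 = 1*11 = 11
  bit 1 = 0: r = r^2 mod 29 = 11^2 = 5
  bit 2 = 1: r = r^2 * 11 mod 29 = 5^2 * 11 = 25*11 = 14
  -> B = 14
s = B^a = 14^7 mod 29  (bits of 7 = 111)
  bit 0 = 1: r = r^2 * 14 mod 29 = 1^2 * 14 = 1*14 = 14
  bit 1 = 1: r = r^2 * 14 mod 29 = 14^2 * 14 = 22*14 = 18
  bit 2 = 1: r = r^2 * 14 mod 29 = 18^2 * 14 = 5*14 = 12
  -> s = B^a = 12

Answer: 12 14 12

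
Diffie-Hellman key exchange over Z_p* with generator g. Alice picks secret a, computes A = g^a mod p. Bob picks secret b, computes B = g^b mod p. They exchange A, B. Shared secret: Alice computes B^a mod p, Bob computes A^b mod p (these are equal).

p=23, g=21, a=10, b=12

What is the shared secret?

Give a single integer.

A = 21^10 mod 23  (bits of 10 = 1010)
  bit 0 = 1: r = r^2 * 21 mod 23 = 1^2 * 21 = 1*21 = 21
  bit 1 = 0: r = r^2 mod 23 = 21^2 = 4
  bit 2 = 1: r = r^2 * 21 mod 23 = 4^2 * 21 = 16*21 = 14
  bit 3 = 0: r = r^2 mod 23 = 14^2 = 12
  -> A = 12
B = 21^12 mod 23  (bits of 12 = 1100)
  bit 0 = 1: r = r^2 * 21 mod 23 = 1^2 * 21 = 1*21 = 21
  bit 1 = 1: r = r^2 * 21 mod 23 = 21^2 * 21 = 4*21 = 15
  bit 2 = 0: r = r^2 mod 23 = 15^2 = 18
  bit 3 = 0: r = r^2 mod 23 = 18^2 = 2
  -> B = 2
s = B^a = 2^10 mod 23  (bits of 10 = 1010)
  bit 0 = 1: r = r^2 * 2 mod 23 = 1^2 * 2 = 1*2 = 2
  bit 1 = 0: r = r^2 mod 23 = 2^2 = 4
  bit 2 = 1: r = r^2 * 2 mod 23 = 4^2 * 2 = 16*2 = 9
  bit 3 = 0: r = r^2 mod 23 = 9^2 = 12
  -> s = B^a = 12

Answer: 12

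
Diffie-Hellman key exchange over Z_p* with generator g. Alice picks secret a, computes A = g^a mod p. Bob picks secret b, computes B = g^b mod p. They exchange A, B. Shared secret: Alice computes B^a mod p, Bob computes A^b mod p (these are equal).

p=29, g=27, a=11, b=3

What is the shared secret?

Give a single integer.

Answer: 26

Derivation:
A = 27^11 mod 29  (bits of 11 = 1011)
  bit 0 = 1: r = r^2 * 27 mod 29 = 1^2 * 27 = 1*27 = 27
  bit 1 = 0: r = r^2 mod 29 = 27^2 = 4
  bit 2 = 1: r = r^2 * 27 mod 29 = 4^2 * 27 = 16*27 = 26
  bit 3 = 1: r = r^2 * 27 mod 29 = 26^2 * 27 = 9*27 = 11
  -> A = 11
B = 27^3 mod 29  (bits of 3 = 11)
  bit 0 = 1: r = r^2 * 27 mod 29 = 1^2 * 27 = 1*27 = 27
  bit 1 = 1: r = r^2 * 27 mod 29 = 27^2 * 27 = 4*27 = 21
  -> B = 21
s = B^a = 21^11 mod 29  (bits of 11 = 1011)
  bit 0 = 1: r = r^2 * 21 mod 29 = 1^2 * 21 = 1*21 = 21
  bit 1 = 0: r = r^2 mod 29 = 21^2 = 6
  bit 2 = 1: r = r^2 * 21 mod 29 = 6^2 * 21 = 7*21 = 2
  bit 3 = 1: r = r^2 * 21 mod 29 = 2^2 * 21 = 4*21 = 26
  -> s = B^a = 26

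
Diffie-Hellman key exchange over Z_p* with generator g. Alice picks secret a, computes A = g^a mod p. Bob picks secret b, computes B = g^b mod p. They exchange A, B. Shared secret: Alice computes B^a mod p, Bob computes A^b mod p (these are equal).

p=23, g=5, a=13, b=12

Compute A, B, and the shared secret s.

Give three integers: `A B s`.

Answer: 21 18 2

Derivation:
A = 5^13 mod 23  (bits of 13 = 1101)
  bit 0 = 1: r = r^2 * 5 mod 23 = 1^2 * 5 = 1*5 = 5
  bit 1 = 1: r = r^2 * 5 mod 23 = 5^2 * 5 = 2*5 = 10
  bit 2 = 0: r = r^2 mod 23 = 10^2 = 8
  bit 3 = 1: r = r^2 * 5 mod 23 = 8^2 * 5 = 18*5 = 21
  -> A = 21
B = 5^12 mod 23  (bits of 12 = 1100)
  bit 0 = 1: r = r^2 * 5 mod 23 = 1^2 * 5 = 1*5 = 5
  bit 1 = 1: r = r^2 * 5 mod 23 = 5^2 * 5 = 2*5 = 10
  bit 2 = 0: r = r^2 mod 23 = 10^2 = 8
  bit 3 = 0: r = r^2 mod 23 = 8^2 = 18
  -> B = 18
s = B^a = 18^13 mod 23  (bits of 13 = 1101)
  bit 0 = 1: r = r^2 * 18 mod 23 = 1^2 * 18 = 1*18 = 18
  bit 1 = 1: r = r^2 * 18 mod 23 = 18^2 * 18 = 2*18 = 13
  bit 2 = 0: r = r^2 mod 23 = 13^2 = 8
  bit 3 = 1: r = r^2 * 18 mod 23 = 8^2 * 18 = 18*18 = 2
  -> s = B^a = 2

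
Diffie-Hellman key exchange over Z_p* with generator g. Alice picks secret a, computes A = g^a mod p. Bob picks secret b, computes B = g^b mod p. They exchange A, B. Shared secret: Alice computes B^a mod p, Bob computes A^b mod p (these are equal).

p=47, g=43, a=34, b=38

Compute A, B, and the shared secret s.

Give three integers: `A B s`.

A = 43^34 mod 47  (bits of 34 = 100010)
  bit 0 = 1: r = r^2 * 43 mod 47 = 1^2 * 43 = 1*43 = 43
  bit 1 = 0: r = r^2 mod 47 = 43^2 = 16
  bit 2 = 0: r = r^2 mod 47 = 16^2 = 21
  bit 3 = 0: r = r^2 mod 47 = 21^2 = 18
  bit 4 = 1: r = r^2 * 43 mod 47 = 18^2 * 43 = 42*43 = 20
  bit 5 = 0: r = r^2 mod 47 = 20^2 = 24
  -> A = 24
B = 43^38 mod 47  (bits of 38 = 100110)
  bit 0 = 1: r = r^2 * 43 mod 47 = 1^2 * 43 = 1*43 = 43
  bit 1 = 0: r = r^2 mod 47 = 43^2 = 16
  bit 2 = 0: r = r^2 mod 47 = 16^2 = 21
  bit 3 = 1: r = r^2 * 43 mod 47 = 21^2 * 43 = 18*43 = 22
  bit 4 = 1: r = r^2 * 43 mod 47 = 22^2 * 43 = 14*43 = 38
  bit 5 = 0: r = r^2 mod 47 = 38^2 = 34
  -> B = 34
s = B^a = 34^34 mod 47  (bits of 34 = 100010)
  bit 0 = 1: r = r^2 * 34 mod 47 = 1^2 * 34 = 1*34 = 34
  bit 1 = 0: r = r^2 mod 47 = 34^2 = 28
  bit 2 = 0: r = r^2 mod 47 = 28^2 = 32
  bit 3 = 0: r = r^2 mod 47 = 32^2 = 37
  bit 4 = 1: r = r^2 * 34 mod 47 = 37^2 * 34 = 6*34 = 16
  bit 5 = 0: r = r^2 mod 47 = 16^2 = 21
  -> s = B^a = 21

Answer: 24 34 21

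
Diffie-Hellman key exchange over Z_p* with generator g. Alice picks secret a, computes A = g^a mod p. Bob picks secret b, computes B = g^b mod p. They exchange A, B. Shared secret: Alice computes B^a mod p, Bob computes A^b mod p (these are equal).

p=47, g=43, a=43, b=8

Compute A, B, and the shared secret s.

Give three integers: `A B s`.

A = 43^43 mod 47  (bits of 43 = 101011)
  bit 0 = 1: r = r^2 * 43 mod 47 = 1^2 * 43 = 1*43 = 43
  bit 1 = 0: r = r^2 mod 47 = 43^2 = 16
  bit 2 = 1: r = r^2 * 43 mod 47 = 16^2 * 43 = 21*43 = 10
  bit 3 = 0: r = r^2 mod 47 = 10^2 = 6
  bit 4 = 1: r = r^2 * 43 mod 47 = 6^2 * 43 = 36*43 = 44
  bit 5 = 1: r = r^2 * 43 mod 47 = 44^2 * 43 = 9*43 = 11
  -> A = 11
B = 43^8 mod 47  (bits of 8 = 1000)
  bit 0 = 1: r = r^2 * 43 mod 47 = 1^2 * 43 = 1*43 = 43
  bit 1 = 0: r = r^2 mod 47 = 43^2 = 16
  bit 2 = 0: r = r^2 mod 47 = 16^2 = 21
  bit 3 = 0: r = r^2 mod 47 = 21^2 = 18
  -> B = 18
s = B^a = 18^43 mod 47  (bits of 43 = 101011)
  bit 0 = 1: r = r^2 * 18 mod 47 = 1^2 * 18 = 1*18 = 18
  bit 1 = 0: r = r^2 mod 47 = 18^2 = 42
  bit 2 = 1: r = r^2 * 18 mod 47 = 42^2 * 18 = 25*18 = 27
  bit 3 = 0: r = r^2 mod 47 = 27^2 = 24
  bit 4 = 1: r = r^2 * 18 mod 47 = 24^2 * 18 = 12*18 = 28
  bit 5 = 1: r = r^2 * 18 mod 47 = 28^2 * 18 = 32*18 = 12
  -> s = B^a = 12

Answer: 11 18 12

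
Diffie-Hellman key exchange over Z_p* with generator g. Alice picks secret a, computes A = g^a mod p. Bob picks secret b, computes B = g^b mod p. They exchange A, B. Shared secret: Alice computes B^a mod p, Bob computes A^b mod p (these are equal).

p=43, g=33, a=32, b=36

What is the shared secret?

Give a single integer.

A = 33^32 mod 43  (bits of 32 = 100000)
  bit 0 = 1: r = r^2 * 33 mod 43 = 1^2 * 33 = 1*33 = 33
  bit 1 = 0: r = r^2 mod 43 = 33^2 = 14
  bit 2 = 0: r = r^2 mod 43 = 14^2 = 24
  bit 3 = 0: r = r^2 mod 43 = 24^2 = 17
  bit 4 = 0: r = r^2 mod 43 = 17^2 = 31
  bit 5 = 0: r = r^2 mod 43 = 31^2 = 15
  -> A = 15
B = 33^36 mod 43  (bits of 36 = 100100)
  bit 0 = 1: r = r^2 * 33 mod 43 = 1^2 * 33 = 1*33 = 33
  bit 1 = 0: r = r^2 mod 43 = 33^2 = 14
  bit 2 = 0: r = r^2 mod 43 = 14^2 = 24
  bit 3 = 1: r = r^2 * 33 mod 43 = 24^2 * 33 = 17*33 = 2
  bit 4 = 0: r = r^2 mod 43 = 2^2 = 4
  bit 5 = 0: r = r^2 mod 43 = 4^2 = 16
  -> B = 16
s = B^a = 16^32 mod 43  (bits of 32 = 100000)
  bit 0 = 1: r = r^2 * 16 mod 43 = 1^2 * 16 = 1*16 = 16
  bit 1 = 0: r = r^2 mod 43 = 16^2 = 41
  bit 2 = 0: r = r^2 mod 43 = 41^2 = 4
  bit 3 = 0: r = r^2 mod 43 = 4^2 = 16
  bit 4 = 0: r = r^2 mod 43 = 16^2 = 41
  bit 5 = 0: r = r^2 mod 43 = 41^2 = 4
  -> s = B^a = 4

Answer: 4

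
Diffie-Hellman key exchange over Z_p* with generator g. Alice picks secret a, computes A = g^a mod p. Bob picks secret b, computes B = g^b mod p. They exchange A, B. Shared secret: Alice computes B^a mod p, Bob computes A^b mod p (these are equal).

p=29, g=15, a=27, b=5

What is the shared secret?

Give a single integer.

Answer: 3

Derivation:
A = 15^27 mod 29  (bits of 27 = 11011)
  bit 0 = 1: r = r^2 * 15 mod 29 = 1^2 * 15 = 1*15 = 15
  bit 1 = 1: r = r^2 * 15 mod 29 = 15^2 * 15 = 22*15 = 11
  bit 2 = 0: r = r^2 mod 29 = 11^2 = 5
  bit 3 = 1: r = r^2 * 15 mod 29 = 5^2 * 15 = 25*15 = 27
  bit 4 = 1: r = r^2 * 15 mod 29 = 27^2 * 15 = 4*15 = 2
  -> A = 2
B = 15^5 mod 29  (bits of 5 = 101)
  bit 0 = 1: r = r^2 * 15 mod 29 = 1^2 * 15 = 1*15 = 15
  bit 1 = 0: r = r^2 mod 29 = 15^2 = 22
  bit 2 = 1: r = r^2 * 15 mod 29 = 22^2 * 15 = 20*15 = 10
  -> B = 10
s = B^a = 10^27 mod 29  (bits of 27 = 11011)
  bit 0 = 1: r = r^2 * 10 mod 29 = 1^2 * 10 = 1*10 = 10
  bit 1 = 1: r = r^2 * 10 mod 29 = 10^2 * 10 = 13*10 = 14
  bit 2 = 0: r = r^2 mod 29 = 14^2 = 22
  bit 3 = 1: r = r^2 * 10 mod 29 = 22^2 * 10 = 20*10 = 26
  bit 4 = 1: r = r^2 * 10 mod 29 = 26^2 * 10 = 9*10 = 3
  -> s = B^a = 3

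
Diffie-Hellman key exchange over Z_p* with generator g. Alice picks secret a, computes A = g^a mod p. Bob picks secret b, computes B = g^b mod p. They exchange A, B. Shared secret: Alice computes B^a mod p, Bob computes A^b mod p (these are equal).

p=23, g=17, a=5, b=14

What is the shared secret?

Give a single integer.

A = 17^5 mod 23  (bits of 5 = 101)
  bit 0 = 1: r = r^2 * 17 mod 23 = 1^2 * 17 = 1*17 = 17
  bit 1 = 0: r = r^2 mod 23 = 17^2 = 13
  bit 2 = 1: r = r^2 * 17 mod 23 = 13^2 * 17 = 8*17 = 21
  -> A = 21
B = 17^14 mod 23  (bits of 14 = 1110)
  bit 0 = 1: r = r^2 * 17 mod 23 = 1^2 * 17 = 1*17 = 17
  bit 1 = 1: r = r^2 * 17 mod 23 = 17^2 * 17 = 13*17 = 14
  bit 2 = 1: r = r^2 * 17 mod 23 = 14^2 * 17 = 12*17 = 20
  bit 3 = 0: r = r^2 mod 23 = 20^2 = 9
  -> B = 9
s = B^a = 9^5 mod 23  (bits of 5 = 101)
  bit 0 = 1: r = r^2 * 9 mod 23 = 1^2 * 9 = 1*9 = 9
  bit 1 = 0: r = r^2 mod 23 = 9^2 = 12
  bit 2 = 1: r = r^2 * 9 mod 23 = 12^2 * 9 = 6*9 = 8
  -> s = B^a = 8

Answer: 8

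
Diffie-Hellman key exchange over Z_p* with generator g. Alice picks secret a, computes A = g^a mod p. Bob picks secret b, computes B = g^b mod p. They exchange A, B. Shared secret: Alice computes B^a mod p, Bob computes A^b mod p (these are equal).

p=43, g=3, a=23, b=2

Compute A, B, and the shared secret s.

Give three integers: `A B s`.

A = 3^23 mod 43  (bits of 23 = 10111)
  bit 0 = 1: r = r^2 * 3 mod 43 = 1^2 * 3 = 1*3 = 3
  bit 1 = 0: r = r^2 mod 43 = 3^2 = 9
  bit 2 = 1: r = r^2 * 3 mod 43 = 9^2 * 3 = 38*3 = 28
  bit 3 = 1: r = r^2 * 3 mod 43 = 28^2 * 3 = 10*3 = 30
  bit 4 = 1: r = r^2 * 3 mod 43 = 30^2 * 3 = 40*3 = 34
  -> A = 34
B = 3^2 mod 43  (bits of 2 = 10)
  bit 0 = 1: r = r^2 * 3 mod 43 = 1^2 * 3 = 1*3 = 3
  bit 1 = 0: r = r^2 mod 43 = 3^2 = 9
  -> B = 9
s = B^a = 9^23 mod 43  (bits of 23 = 10111)
  bit 0 = 1: r = r^2 * 9 mod 43 = 1^2 * 9 = 1*9 = 9
  bit 1 = 0: r = r^2 mod 43 = 9^2 = 38
  bit 2 = 1: r = r^2 * 9 mod 43 = 38^2 * 9 = 25*9 = 10
  bit 3 = 1: r = r^2 * 9 mod 43 = 10^2 * 9 = 14*9 = 40
  bit 4 = 1: r = r^2 * 9 mod 43 = 40^2 * 9 = 9*9 = 38
  -> s = B^a = 38

Answer: 34 9 38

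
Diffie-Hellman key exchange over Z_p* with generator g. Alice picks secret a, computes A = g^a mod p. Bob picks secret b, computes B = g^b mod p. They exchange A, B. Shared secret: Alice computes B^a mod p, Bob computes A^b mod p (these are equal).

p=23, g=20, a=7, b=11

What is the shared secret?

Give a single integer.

A = 20^7 mod 23  (bits of 7 = 111)
  bit 0 = 1: r = r^2 * 20 mod 23 = 1^2 * 20 = 1*20 = 20
  bit 1 = 1: r = r^2 * 20 mod 23 = 20^2 * 20 = 9*20 = 19
  bit 2 = 1: r = r^2 * 20 mod 23 = 19^2 * 20 = 16*20 = 21
  -> A = 21
B = 20^11 mod 23  (bits of 11 = 1011)
  bit 0 = 1: r = r^2 * 20 mod 23 = 1^2 * 20 = 1*20 = 20
  bit 1 = 0: r = r^2 mod 23 = 20^2 = 9
  bit 2 = 1: r = r^2 * 20 mod 23 = 9^2 * 20 = 12*20 = 10
  bit 3 = 1: r = r^2 * 20 mod 23 = 10^2 * 20 = 8*20 = 22
  -> B = 22
s = B^a = 22^7 mod 23  (bits of 7 = 111)
  bit 0 = 1: r = r^2 * 22 mod 23 = 1^2 * 22 = 1*22 = 22
  bit 1 = 1: r = r^2 * 22 mod 23 = 22^2 * 22 = 1*22 = 22
  bit 2 = 1: r = r^2 * 22 mod 23 = 22^2 * 22 = 1*22 = 22
  -> s = B^a = 22

Answer: 22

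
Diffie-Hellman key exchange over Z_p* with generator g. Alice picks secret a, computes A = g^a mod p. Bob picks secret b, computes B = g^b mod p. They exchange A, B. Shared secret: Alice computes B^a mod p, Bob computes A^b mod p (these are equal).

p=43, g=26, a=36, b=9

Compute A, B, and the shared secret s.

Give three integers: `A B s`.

A = 26^36 mod 43  (bits of 36 = 100100)
  bit 0 = 1: r = r^2 * 26 mod 43 = 1^2 * 26 = 1*26 = 26
  bit 1 = 0: r = r^2 mod 43 = 26^2 = 31
  bit 2 = 0: r = r^2 mod 43 = 31^2 = 15
  bit 3 = 1: r = r^2 * 26 mod 43 = 15^2 * 26 = 10*26 = 2
  bit 4 = 0: r = r^2 mod 43 = 2^2 = 4
  bit 5 = 0: r = r^2 mod 43 = 4^2 = 16
  -> A = 16
B = 26^9 mod 43  (bits of 9 = 1001)
  bit 0 = 1: r = r^2 * 26 mod 43 = 1^2 * 26 = 1*26 = 26
  bit 1 = 0: r = r^2 mod 43 = 26^2 = 31
  bit 2 = 0: r = r^2 mod 43 = 31^2 = 15
  bit 3 = 1: r = r^2 * 26 mod 43 = 15^2 * 26 = 10*26 = 2
  -> B = 2
s = B^a = 2^36 mod 43  (bits of 36 = 100100)
  bit 0 = 1: r = r^2 * 2 mod 43 = 1^2 * 2 = 1*2 = 2
  bit 1 = 0: r = r^2 mod 43 = 2^2 = 4
  bit 2 = 0: r = r^2 mod 43 = 4^2 = 16
  bit 3 = 1: r = r^2 * 2 mod 43 = 16^2 * 2 = 41*2 = 39
  bit 4 = 0: r = r^2 mod 43 = 39^2 = 16
  bit 5 = 0: r = r^2 mod 43 = 16^2 = 41
  -> s = B^a = 41

Answer: 16 2 41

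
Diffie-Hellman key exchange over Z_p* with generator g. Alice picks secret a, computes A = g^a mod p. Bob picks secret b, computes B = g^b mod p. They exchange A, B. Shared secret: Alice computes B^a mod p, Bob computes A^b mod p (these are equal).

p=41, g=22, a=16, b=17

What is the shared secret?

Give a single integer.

Answer: 10

Derivation:
A = 22^16 mod 41  (bits of 16 = 10000)
  bit 0 = 1: r = r^2 * 22 mod 41 = 1^2 * 22 = 1*22 = 22
  bit 1 = 0: r = r^2 mod 41 = 22^2 = 33
  bit 2 = 0: r = r^2 mod 41 = 33^2 = 23
  bit 3 = 0: r = r^2 mod 41 = 23^2 = 37
  bit 4 = 0: r = r^2 mod 41 = 37^2 = 16
  -> A = 16
B = 22^17 mod 41  (bits of 17 = 10001)
  bit 0 = 1: r = r^2 * 22 mod 41 = 1^2 * 22 = 1*22 = 22
  bit 1 = 0: r = r^2 mod 41 = 22^2 = 33
  bit 2 = 0: r = r^2 mod 41 = 33^2 = 23
  bit 3 = 0: r = r^2 mod 41 = 23^2 = 37
  bit 4 = 1: r = r^2 * 22 mod 41 = 37^2 * 22 = 16*22 = 24
  -> B = 24
s = B^a = 24^16 mod 41  (bits of 16 = 10000)
  bit 0 = 1: r = r^2 * 24 mod 41 = 1^2 * 24 = 1*24 = 24
  bit 1 = 0: r = r^2 mod 41 = 24^2 = 2
  bit 2 = 0: r = r^2 mod 41 = 2^2 = 4
  bit 3 = 0: r = r^2 mod 41 = 4^2 = 16
  bit 4 = 0: r = r^2 mod 41 = 16^2 = 10
  -> s = B^a = 10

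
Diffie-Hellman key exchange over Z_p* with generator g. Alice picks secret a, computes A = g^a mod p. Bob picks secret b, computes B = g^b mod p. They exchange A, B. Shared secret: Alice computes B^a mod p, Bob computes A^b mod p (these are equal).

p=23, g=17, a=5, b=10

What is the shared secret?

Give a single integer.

Answer: 12

Derivation:
A = 17^5 mod 23  (bits of 5 = 101)
  bit 0 = 1: r = r^2 * 17 mod 23 = 1^2 * 17 = 1*17 = 17
  bit 1 = 0: r = r^2 mod 23 = 17^2 = 13
  bit 2 = 1: r = r^2 * 17 mod 23 = 13^2 * 17 = 8*17 = 21
  -> A = 21
B = 17^10 mod 23  (bits of 10 = 1010)
  bit 0 = 1: r = r^2 * 17 mod 23 = 1^2 * 17 = 1*17 = 17
  bit 1 = 0: r = r^2 mod 23 = 17^2 = 13
  bit 2 = 1: r = r^2 * 17 mod 23 = 13^2 * 17 = 8*17 = 21
  bit 3 = 0: r = r^2 mod 23 = 21^2 = 4
  -> B = 4
s = B^a = 4^5 mod 23  (bits of 5 = 101)
  bit 0 = 1: r = r^2 * 4 mod 23 = 1^2 * 4 = 1*4 = 4
  bit 1 = 0: r = r^2 mod 23 = 4^2 = 16
  bit 2 = 1: r = r^2 * 4 mod 23 = 16^2 * 4 = 3*4 = 12
  -> s = B^a = 12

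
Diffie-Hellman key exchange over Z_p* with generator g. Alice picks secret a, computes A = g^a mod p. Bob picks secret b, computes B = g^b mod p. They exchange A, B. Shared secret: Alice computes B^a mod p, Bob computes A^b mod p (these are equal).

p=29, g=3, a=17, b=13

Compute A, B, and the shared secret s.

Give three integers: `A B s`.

Answer: 2 19 14

Derivation:
A = 3^17 mod 29  (bits of 17 = 10001)
  bit 0 = 1: r = r^2 * 3 mod 29 = 1^2 * 3 = 1*3 = 3
  bit 1 = 0: r = r^2 mod 29 = 3^2 = 9
  bit 2 = 0: r = r^2 mod 29 = 9^2 = 23
  bit 3 = 0: r = r^2 mod 29 = 23^2 = 7
  bit 4 = 1: r = r^2 * 3 mod 29 = 7^2 * 3 = 20*3 = 2
  -> A = 2
B = 3^13 mod 29  (bits of 13 = 1101)
  bit 0 = 1: r = r^2 * 3 mod 29 = 1^2 * 3 = 1*3 = 3
  bit 1 = 1: r = r^2 * 3 mod 29 = 3^2 * 3 = 9*3 = 27
  bit 2 = 0: r = r^2 mod 29 = 27^2 = 4
  bit 3 = 1: r = r^2 * 3 mod 29 = 4^2 * 3 = 16*3 = 19
  -> B = 19
s = B^a = 19^17 mod 29  (bits of 17 = 10001)
  bit 0 = 1: r = r^2 * 19 mod 29 = 1^2 * 19 = 1*19 = 19
  bit 1 = 0: r = r^2 mod 29 = 19^2 = 13
  bit 2 = 0: r = r^2 mod 29 = 13^2 = 24
  bit 3 = 0: r = r^2 mod 29 = 24^2 = 25
  bit 4 = 1: r = r^2 * 19 mod 29 = 25^2 * 19 = 16*19 = 14
  -> s = B^a = 14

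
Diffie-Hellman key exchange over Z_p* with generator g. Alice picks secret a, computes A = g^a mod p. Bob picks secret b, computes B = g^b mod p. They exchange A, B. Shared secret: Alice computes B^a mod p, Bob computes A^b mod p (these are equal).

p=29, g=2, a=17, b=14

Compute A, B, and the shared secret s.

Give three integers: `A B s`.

Answer: 21 28 28

Derivation:
A = 2^17 mod 29  (bits of 17 = 10001)
  bit 0 = 1: r = r^2 * 2 mod 29 = 1^2 * 2 = 1*2 = 2
  bit 1 = 0: r = r^2 mod 29 = 2^2 = 4
  bit 2 = 0: r = r^2 mod 29 = 4^2 = 16
  bit 3 = 0: r = r^2 mod 29 = 16^2 = 24
  bit 4 = 1: r = r^2 * 2 mod 29 = 24^2 * 2 = 25*2 = 21
  -> A = 21
B = 2^14 mod 29  (bits of 14 = 1110)
  bit 0 = 1: r = r^2 * 2 mod 29 = 1^2 * 2 = 1*2 = 2
  bit 1 = 1: r = r^2 * 2 mod 29 = 2^2 * 2 = 4*2 = 8
  bit 2 = 1: r = r^2 * 2 mod 29 = 8^2 * 2 = 6*2 = 12
  bit 3 = 0: r = r^2 mod 29 = 12^2 = 28
  -> B = 28
s = B^a = 28^17 mod 29  (bits of 17 = 10001)
  bit 0 = 1: r = r^2 * 28 mod 29 = 1^2 * 28 = 1*28 = 28
  bit 1 = 0: r = r^2 mod 29 = 28^2 = 1
  bit 2 = 0: r = r^2 mod 29 = 1^2 = 1
  bit 3 = 0: r = r^2 mod 29 = 1^2 = 1
  bit 4 = 1: r = r^2 * 28 mod 29 = 1^2 * 28 = 1*28 = 28
  -> s = B^a = 28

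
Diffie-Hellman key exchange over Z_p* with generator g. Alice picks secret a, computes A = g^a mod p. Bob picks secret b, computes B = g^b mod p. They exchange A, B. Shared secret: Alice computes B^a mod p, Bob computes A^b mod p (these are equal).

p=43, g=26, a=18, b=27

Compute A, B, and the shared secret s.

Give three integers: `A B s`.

Answer: 4 8 11

Derivation:
A = 26^18 mod 43  (bits of 18 = 10010)
  bit 0 = 1: r = r^2 * 26 mod 43 = 1^2 * 26 = 1*26 = 26
  bit 1 = 0: r = r^2 mod 43 = 26^2 = 31
  bit 2 = 0: r = r^2 mod 43 = 31^2 = 15
  bit 3 = 1: r = r^2 * 26 mod 43 = 15^2 * 26 = 10*26 = 2
  bit 4 = 0: r = r^2 mod 43 = 2^2 = 4
  -> A = 4
B = 26^27 mod 43  (bits of 27 = 11011)
  bit 0 = 1: r = r^2 * 26 mod 43 = 1^2 * 26 = 1*26 = 26
  bit 1 = 1: r = r^2 * 26 mod 43 = 26^2 * 26 = 31*26 = 32
  bit 2 = 0: r = r^2 mod 43 = 32^2 = 35
  bit 3 = 1: r = r^2 * 26 mod 43 = 35^2 * 26 = 21*26 = 30
  bit 4 = 1: r = r^2 * 26 mod 43 = 30^2 * 26 = 40*26 = 8
  -> B = 8
s = B^a = 8^18 mod 43  (bits of 18 = 10010)
  bit 0 = 1: r = r^2 * 8 mod 43 = 1^2 * 8 = 1*8 = 8
  bit 1 = 0: r = r^2 mod 43 = 8^2 = 21
  bit 2 = 0: r = r^2 mod 43 = 21^2 = 11
  bit 3 = 1: r = r^2 * 8 mod 43 = 11^2 * 8 = 35*8 = 22
  bit 4 = 0: r = r^2 mod 43 = 22^2 = 11
  -> s = B^a = 11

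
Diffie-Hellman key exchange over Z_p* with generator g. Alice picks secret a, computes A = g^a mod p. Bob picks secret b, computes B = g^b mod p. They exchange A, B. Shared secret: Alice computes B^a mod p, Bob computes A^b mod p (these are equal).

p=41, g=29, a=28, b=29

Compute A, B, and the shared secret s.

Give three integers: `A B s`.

A = 29^28 mod 41  (bits of 28 = 11100)
  bit 0 = 1: r = r^2 * 29 mod 41 = 1^2 * 29 = 1*29 = 29
  bit 1 = 1: r = r^2 * 29 mod 41 = 29^2 * 29 = 21*29 = 35
  bit 2 = 1: r = r^2 * 29 mod 41 = 35^2 * 29 = 36*29 = 19
  bit 3 = 0: r = r^2 mod 41 = 19^2 = 33
  bit 4 = 0: r = r^2 mod 41 = 33^2 = 23
  -> A = 23
B = 29^29 mod 41  (bits of 29 = 11101)
  bit 0 = 1: r = r^2 * 29 mod 41 = 1^2 * 29 = 1*29 = 29
  bit 1 = 1: r = r^2 * 29 mod 41 = 29^2 * 29 = 21*29 = 35
  bit 2 = 1: r = r^2 * 29 mod 41 = 35^2 * 29 = 36*29 = 19
  bit 3 = 0: r = r^2 mod 41 = 19^2 = 33
  bit 4 = 1: r = r^2 * 29 mod 41 = 33^2 * 29 = 23*29 = 11
  -> B = 11
s = B^a = 11^28 mod 41  (bits of 28 = 11100)
  bit 0 = 1: r = r^2 * 11 mod 41 = 1^2 * 11 = 1*11 = 11
  bit 1 = 1: r = r^2 * 11 mod 41 = 11^2 * 11 = 39*11 = 19
  bit 2 = 1: r = r^2 * 11 mod 41 = 19^2 * 11 = 33*11 = 35
  bit 3 = 0: r = r^2 mod 41 = 35^2 = 36
  bit 4 = 0: r = r^2 mod 41 = 36^2 = 25
  -> s = B^a = 25

Answer: 23 11 25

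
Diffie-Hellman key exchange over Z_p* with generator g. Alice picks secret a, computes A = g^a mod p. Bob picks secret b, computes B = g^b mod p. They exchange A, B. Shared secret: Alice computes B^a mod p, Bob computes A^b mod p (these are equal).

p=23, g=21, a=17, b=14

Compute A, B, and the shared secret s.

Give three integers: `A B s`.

Answer: 5 8 13

Derivation:
A = 21^17 mod 23  (bits of 17 = 10001)
  bit 0 = 1: r = r^2 * 21 mod 23 = 1^2 * 21 = 1*21 = 21
  bit 1 = 0: r = r^2 mod 23 = 21^2 = 4
  bit 2 = 0: r = r^2 mod 23 = 4^2 = 16
  bit 3 = 0: r = r^2 mod 23 = 16^2 = 3
  bit 4 = 1: r = r^2 * 21 mod 23 = 3^2 * 21 = 9*21 = 5
  -> A = 5
B = 21^14 mod 23  (bits of 14 = 1110)
  bit 0 = 1: r = r^2 * 21 mod 23 = 1^2 * 21 = 1*21 = 21
  bit 1 = 1: r = r^2 * 21 mod 23 = 21^2 * 21 = 4*21 = 15
  bit 2 = 1: r = r^2 * 21 mod 23 = 15^2 * 21 = 18*21 = 10
  bit 3 = 0: r = r^2 mod 23 = 10^2 = 8
  -> B = 8
s = B^a = 8^17 mod 23  (bits of 17 = 10001)
  bit 0 = 1: r = r^2 * 8 mod 23 = 1^2 * 8 = 1*8 = 8
  bit 1 = 0: r = r^2 mod 23 = 8^2 = 18
  bit 2 = 0: r = r^2 mod 23 = 18^2 = 2
  bit 3 = 0: r = r^2 mod 23 = 2^2 = 4
  bit 4 = 1: r = r^2 * 8 mod 23 = 4^2 * 8 = 16*8 = 13
  -> s = B^a = 13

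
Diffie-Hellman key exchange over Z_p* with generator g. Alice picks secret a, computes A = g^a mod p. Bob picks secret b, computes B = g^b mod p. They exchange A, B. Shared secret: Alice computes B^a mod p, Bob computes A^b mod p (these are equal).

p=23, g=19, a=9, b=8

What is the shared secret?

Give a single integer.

A = 19^9 mod 23  (bits of 9 = 1001)
  bit 0 = 1: r = r^2 * 19 mod 23 = 1^2 * 19 = 1*19 = 19
  bit 1 = 0: r = r^2 mod 23 = 19^2 = 16
  bit 2 = 0: r = r^2 mod 23 = 16^2 = 3
  bit 3 = 1: r = r^2 * 19 mod 23 = 3^2 * 19 = 9*19 = 10
  -> A = 10
B = 19^8 mod 23  (bits of 8 = 1000)
  bit 0 = 1: r = r^2 * 19 mod 23 = 1^2 * 19 = 1*19 = 19
  bit 1 = 0: r = r^2 mod 23 = 19^2 = 16
  bit 2 = 0: r = r^2 mod 23 = 16^2 = 3
  bit 3 = 0: r = r^2 mod 23 = 3^2 = 9
  -> B = 9
s = B^a = 9^9 mod 23  (bits of 9 = 1001)
  bit 0 = 1: r = r^2 * 9 mod 23 = 1^2 * 9 = 1*9 = 9
  bit 1 = 0: r = r^2 mod 23 = 9^2 = 12
  bit 2 = 0: r = r^2 mod 23 = 12^2 = 6
  bit 3 = 1: r = r^2 * 9 mod 23 = 6^2 * 9 = 13*9 = 2
  -> s = B^a = 2

Answer: 2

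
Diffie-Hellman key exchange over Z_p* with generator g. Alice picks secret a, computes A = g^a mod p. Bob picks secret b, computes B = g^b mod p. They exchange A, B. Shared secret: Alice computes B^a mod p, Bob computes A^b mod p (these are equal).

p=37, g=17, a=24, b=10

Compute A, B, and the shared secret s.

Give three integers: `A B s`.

Answer: 10 28 10

Derivation:
A = 17^24 mod 37  (bits of 24 = 11000)
  bit 0 = 1: r = r^2 * 17 mod 37 = 1^2 * 17 = 1*17 = 17
  bit 1 = 1: r = r^2 * 17 mod 37 = 17^2 * 17 = 30*17 = 29
  bit 2 = 0: r = r^2 mod 37 = 29^2 = 27
  bit 3 = 0: r = r^2 mod 37 = 27^2 = 26
  bit 4 = 0: r = r^2 mod 37 = 26^2 = 10
  -> A = 10
B = 17^10 mod 37  (bits of 10 = 1010)
  bit 0 = 1: r = r^2 * 17 mod 37 = 1^2 * 17 = 1*17 = 17
  bit 1 = 0: r = r^2 mod 37 = 17^2 = 30
  bit 2 = 1: r = r^2 * 17 mod 37 = 30^2 * 17 = 12*17 = 19
  bit 3 = 0: r = r^2 mod 37 = 19^2 = 28
  -> B = 28
s = B^a = 28^24 mod 37  (bits of 24 = 11000)
  bit 0 = 1: r = r^2 * 28 mod 37 = 1^2 * 28 = 1*28 = 28
  bit 1 = 1: r = r^2 * 28 mod 37 = 28^2 * 28 = 7*28 = 11
  bit 2 = 0: r = r^2 mod 37 = 11^2 = 10
  bit 3 = 0: r = r^2 mod 37 = 10^2 = 26
  bit 4 = 0: r = r^2 mod 37 = 26^2 = 10
  -> s = B^a = 10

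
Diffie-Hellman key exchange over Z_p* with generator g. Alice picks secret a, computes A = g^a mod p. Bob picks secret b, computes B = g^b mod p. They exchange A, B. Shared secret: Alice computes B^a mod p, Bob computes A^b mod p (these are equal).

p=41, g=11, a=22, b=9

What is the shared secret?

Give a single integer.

A = 11^22 mod 41  (bits of 22 = 10110)
  bit 0 = 1: r = r^2 * 11 mod 41 = 1^2 * 11 = 1*11 = 11
  bit 1 = 0: r = r^2 mod 41 = 11^2 = 39
  bit 2 = 1: r = r^2 * 11 mod 41 = 39^2 * 11 = 4*11 = 3
  bit 3 = 1: r = r^2 * 11 mod 41 = 3^2 * 11 = 9*11 = 17
  bit 4 = 0: r = r^2 mod 41 = 17^2 = 2
  -> A = 2
B = 11^9 mod 41  (bits of 9 = 1001)
  bit 0 = 1: r = r^2 * 11 mod 41 = 1^2 * 11 = 1*11 = 11
  bit 1 = 0: r = r^2 mod 41 = 11^2 = 39
  bit 2 = 0: r = r^2 mod 41 = 39^2 = 4
  bit 3 = 1: r = r^2 * 11 mod 41 = 4^2 * 11 = 16*11 = 12
  -> B = 12
s = B^a = 12^22 mod 41  (bits of 22 = 10110)
  bit 0 = 1: r = r^2 * 12 mod 41 = 1^2 * 12 = 1*12 = 12
  bit 1 = 0: r = r^2 mod 41 = 12^2 = 21
  bit 2 = 1: r = r^2 * 12 mod 41 = 21^2 * 12 = 31*12 = 3
  bit 3 = 1: r = r^2 * 12 mod 41 = 3^2 * 12 = 9*12 = 26
  bit 4 = 0: r = r^2 mod 41 = 26^2 = 20
  -> s = B^a = 20

Answer: 20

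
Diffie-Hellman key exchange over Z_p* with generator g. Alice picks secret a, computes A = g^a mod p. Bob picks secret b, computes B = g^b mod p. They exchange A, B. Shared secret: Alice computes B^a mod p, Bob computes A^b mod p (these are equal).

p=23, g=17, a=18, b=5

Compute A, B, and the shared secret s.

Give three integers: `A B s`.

Answer: 3 21 13

Derivation:
A = 17^18 mod 23  (bits of 18 = 10010)
  bit 0 = 1: r = r^2 * 17 mod 23 = 1^2 * 17 = 1*17 = 17
  bit 1 = 0: r = r^2 mod 23 = 17^2 = 13
  bit 2 = 0: r = r^2 mod 23 = 13^2 = 8
  bit 3 = 1: r = r^2 * 17 mod 23 = 8^2 * 17 = 18*17 = 7
  bit 4 = 0: r = r^2 mod 23 = 7^2 = 3
  -> A = 3
B = 17^5 mod 23  (bits of 5 = 101)
  bit 0 = 1: r = r^2 * 17 mod 23 = 1^2 * 17 = 1*17 = 17
  bit 1 = 0: r = r^2 mod 23 = 17^2 = 13
  bit 2 = 1: r = r^2 * 17 mod 23 = 13^2 * 17 = 8*17 = 21
  -> B = 21
s = B^a = 21^18 mod 23  (bits of 18 = 10010)
  bit 0 = 1: r = r^2 * 21 mod 23 = 1^2 * 21 = 1*21 = 21
  bit 1 = 0: r = r^2 mod 23 = 21^2 = 4
  bit 2 = 0: r = r^2 mod 23 = 4^2 = 16
  bit 3 = 1: r = r^2 * 21 mod 23 = 16^2 * 21 = 3*21 = 17
  bit 4 = 0: r = r^2 mod 23 = 17^2 = 13
  -> s = B^a = 13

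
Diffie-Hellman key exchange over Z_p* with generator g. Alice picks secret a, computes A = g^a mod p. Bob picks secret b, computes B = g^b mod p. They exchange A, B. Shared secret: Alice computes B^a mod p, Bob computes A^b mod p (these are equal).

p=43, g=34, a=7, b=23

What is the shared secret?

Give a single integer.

Answer: 37

Derivation:
A = 34^7 mod 43  (bits of 7 = 111)
  bit 0 = 1: r = r^2 * 34 mod 43 = 1^2 * 34 = 1*34 = 34
  bit 1 = 1: r = r^2 * 34 mod 43 = 34^2 * 34 = 38*34 = 2
  bit 2 = 1: r = r^2 * 34 mod 43 = 2^2 * 34 = 4*34 = 7
  -> A = 7
B = 34^23 mod 43  (bits of 23 = 10111)
  bit 0 = 1: r = r^2 * 34 mod 43 = 1^2 * 34 = 1*34 = 34
  bit 1 = 0: r = r^2 mod 43 = 34^2 = 38
  bit 2 = 1: r = r^2 * 34 mod 43 = 38^2 * 34 = 25*34 = 33
  bit 3 = 1: r = r^2 * 34 mod 43 = 33^2 * 34 = 14*34 = 3
  bit 4 = 1: r = r^2 * 34 mod 43 = 3^2 * 34 = 9*34 = 5
  -> B = 5
s = B^a = 5^7 mod 43  (bits of 7 = 111)
  bit 0 = 1: r = r^2 * 5 mod 43 = 1^2 * 5 = 1*5 = 5
  bit 1 = 1: r = r^2 * 5 mod 43 = 5^2 * 5 = 25*5 = 39
  bit 2 = 1: r = r^2 * 5 mod 43 = 39^2 * 5 = 16*5 = 37
  -> s = B^a = 37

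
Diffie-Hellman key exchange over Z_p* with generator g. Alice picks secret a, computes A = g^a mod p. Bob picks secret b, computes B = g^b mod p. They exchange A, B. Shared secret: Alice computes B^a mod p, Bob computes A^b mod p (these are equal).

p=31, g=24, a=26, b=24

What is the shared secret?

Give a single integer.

A = 24^26 mod 31  (bits of 26 = 11010)
  bit 0 = 1: r = r^2 * 24 mod 31 = 1^2 * 24 = 1*24 = 24
  bit 1 = 1: r = r^2 * 24 mod 31 = 24^2 * 24 = 18*24 = 29
  bit 2 = 0: r = r^2 mod 31 = 29^2 = 4
  bit 3 = 1: r = r^2 * 24 mod 31 = 4^2 * 24 = 16*24 = 12
  bit 4 = 0: r = r^2 mod 31 = 12^2 = 20
  -> A = 20
B = 24^24 mod 31  (bits of 24 = 11000)
  bit 0 = 1: r = r^2 * 24 mod 31 = 1^2 * 24 = 1*24 = 24
  bit 1 = 1: r = r^2 * 24 mod 31 = 24^2 * 24 = 18*24 = 29
  bit 2 = 0: r = r^2 mod 31 = 29^2 = 4
  bit 3 = 0: r = r^2 mod 31 = 4^2 = 16
  bit 4 = 0: r = r^2 mod 31 = 16^2 = 8
  -> B = 8
s = B^a = 8^26 mod 31  (bits of 26 = 11010)
  bit 0 = 1: r = r^2 * 8 mod 31 = 1^2 * 8 = 1*8 = 8
  bit 1 = 1: r = r^2 * 8 mod 31 = 8^2 * 8 = 2*8 = 16
  bit 2 = 0: r = r^2 mod 31 = 16^2 = 8
  bit 3 = 1: r = r^2 * 8 mod 31 = 8^2 * 8 = 2*8 = 16
  bit 4 = 0: r = r^2 mod 31 = 16^2 = 8
  -> s = B^a = 8

Answer: 8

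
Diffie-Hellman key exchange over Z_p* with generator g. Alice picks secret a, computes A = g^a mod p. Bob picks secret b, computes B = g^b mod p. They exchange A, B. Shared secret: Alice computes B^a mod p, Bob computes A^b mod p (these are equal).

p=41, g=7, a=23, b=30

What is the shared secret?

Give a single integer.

A = 7^23 mod 41  (bits of 23 = 10111)
  bit 0 = 1: r = r^2 * 7 mod 41 = 1^2 * 7 = 1*7 = 7
  bit 1 = 0: r = r^2 mod 41 = 7^2 = 8
  bit 2 = 1: r = r^2 * 7 mod 41 = 8^2 * 7 = 23*7 = 38
  bit 3 = 1: r = r^2 * 7 mod 41 = 38^2 * 7 = 9*7 = 22
  bit 4 = 1: r = r^2 * 7 mod 41 = 22^2 * 7 = 33*7 = 26
  -> A = 26
B = 7^30 mod 41  (bits of 30 = 11110)
  bit 0 = 1: r = r^2 * 7 mod 41 = 1^2 * 7 = 1*7 = 7
  bit 1 = 1: r = r^2 * 7 mod 41 = 7^2 * 7 = 8*7 = 15
  bit 2 = 1: r = r^2 * 7 mod 41 = 15^2 * 7 = 20*7 = 17
  bit 3 = 1: r = r^2 * 7 mod 41 = 17^2 * 7 = 2*7 = 14
  bit 4 = 0: r = r^2 mod 41 = 14^2 = 32
  -> B = 32
s = B^a = 32^23 mod 41  (bits of 23 = 10111)
  bit 0 = 1: r = r^2 * 32 mod 41 = 1^2 * 32 = 1*32 = 32
  bit 1 = 0: r = r^2 mod 41 = 32^2 = 40
  bit 2 = 1: r = r^2 * 32 mod 41 = 40^2 * 32 = 1*32 = 32
  bit 3 = 1: r = r^2 * 32 mod 41 = 32^2 * 32 = 40*32 = 9
  bit 4 = 1: r = r^2 * 32 mod 41 = 9^2 * 32 = 40*32 = 9
  -> s = B^a = 9

Answer: 9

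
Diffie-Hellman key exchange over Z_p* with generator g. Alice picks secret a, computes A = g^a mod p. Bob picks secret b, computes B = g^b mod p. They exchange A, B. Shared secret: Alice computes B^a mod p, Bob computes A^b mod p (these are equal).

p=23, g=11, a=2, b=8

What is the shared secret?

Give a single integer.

A = 11^2 mod 23  (bits of 2 = 10)
  bit 0 = 1: r = r^2 * 11 mod 23 = 1^2 * 11 = 1*11 = 11
  bit 1 = 0: r = r^2 mod 23 = 11^2 = 6
  -> A = 6
B = 11^8 mod 23  (bits of 8 = 1000)
  bit 0 = 1: r = r^2 * 11 mod 23 = 1^2 * 11 = 1*11 = 11
  bit 1 = 0: r = r^2 mod 23 = 11^2 = 6
  bit 2 = 0: r = r^2 mod 23 = 6^2 = 13
  bit 3 = 0: r = r^2 mod 23 = 13^2 = 8
  -> B = 8
s = B^a = 8^2 mod 23  (bits of 2 = 10)
  bit 0 = 1: r = r^2 * 8 mod 23 = 1^2 * 8 = 1*8 = 8
  bit 1 = 0: r = r^2 mod 23 = 8^2 = 18
  -> s = B^a = 18

Answer: 18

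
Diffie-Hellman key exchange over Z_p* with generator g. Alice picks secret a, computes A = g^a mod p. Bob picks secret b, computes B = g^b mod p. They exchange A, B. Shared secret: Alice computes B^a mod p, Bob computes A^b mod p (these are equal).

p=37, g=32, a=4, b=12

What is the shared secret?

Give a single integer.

Answer: 10

Derivation:
A = 32^4 mod 37  (bits of 4 = 100)
  bit 0 = 1: r = r^2 * 32 mod 37 = 1^2 * 32 = 1*32 = 32
  bit 1 = 0: r = r^2 mod 37 = 32^2 = 25
  bit 2 = 0: r = r^2 mod 37 = 25^2 = 33
  -> A = 33
B = 32^12 mod 37  (bits of 12 = 1100)
  bit 0 = 1: r = r^2 * 32 mod 37 = 1^2 * 32 = 1*32 = 32
  bit 1 = 1: r = r^2 * 32 mod 37 = 32^2 * 32 = 25*32 = 23
  bit 2 = 0: r = r^2 mod 37 = 23^2 = 11
  bit 3 = 0: r = r^2 mod 37 = 11^2 = 10
  -> B = 10
s = B^a = 10^4 mod 37  (bits of 4 = 100)
  bit 0 = 1: r = r^2 * 10 mod 37 = 1^2 * 10 = 1*10 = 10
  bit 1 = 0: r = r^2 mod 37 = 10^2 = 26
  bit 2 = 0: r = r^2 mod 37 = 26^2 = 10
  -> s = B^a = 10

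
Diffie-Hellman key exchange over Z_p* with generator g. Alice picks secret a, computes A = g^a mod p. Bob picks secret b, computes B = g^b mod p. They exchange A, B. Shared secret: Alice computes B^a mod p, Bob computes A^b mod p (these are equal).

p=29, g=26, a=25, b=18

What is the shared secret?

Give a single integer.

Answer: 9

Derivation:
A = 26^25 mod 29  (bits of 25 = 11001)
  bit 0 = 1: r = r^2 * 26 mod 29 = 1^2 * 26 = 1*26 = 26
  bit 1 = 1: r = r^2 * 26 mod 29 = 26^2 * 26 = 9*26 = 2
  bit 2 = 0: r = r^2 mod 29 = 2^2 = 4
  bit 3 = 0: r = r^2 mod 29 = 4^2 = 16
  bit 4 = 1: r = r^2 * 26 mod 29 = 16^2 * 26 = 24*26 = 15
  -> A = 15
B = 26^18 mod 29  (bits of 18 = 10010)
  bit 0 = 1: r = r^2 * 26 mod 29 = 1^2 * 26 = 1*26 = 26
  bit 1 = 0: r = r^2 mod 29 = 26^2 = 9
  bit 2 = 0: r = r^2 mod 29 = 9^2 = 23
  bit 3 = 1: r = r^2 * 26 mod 29 = 23^2 * 26 = 7*26 = 8
  bit 4 = 0: r = r^2 mod 29 = 8^2 = 6
  -> B = 6
s = B^a = 6^25 mod 29  (bits of 25 = 11001)
  bit 0 = 1: r = r^2 * 6 mod 29 = 1^2 * 6 = 1*6 = 6
  bit 1 = 1: r = r^2 * 6 mod 29 = 6^2 * 6 = 7*6 = 13
  bit 2 = 0: r = r^2 mod 29 = 13^2 = 24
  bit 3 = 0: r = r^2 mod 29 = 24^2 = 25
  bit 4 = 1: r = r^2 * 6 mod 29 = 25^2 * 6 = 16*6 = 9
  -> s = B^a = 9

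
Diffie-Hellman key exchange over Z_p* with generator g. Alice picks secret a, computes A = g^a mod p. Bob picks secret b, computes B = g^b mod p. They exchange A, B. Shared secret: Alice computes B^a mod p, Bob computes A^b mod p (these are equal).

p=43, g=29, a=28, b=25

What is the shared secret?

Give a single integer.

A = 29^28 mod 43  (bits of 28 = 11100)
  bit 0 = 1: r = r^2 * 29 mod 43 = 1^2 * 29 = 1*29 = 29
  bit 1 = 1: r = r^2 * 29 mod 43 = 29^2 * 29 = 24*29 = 8
  bit 2 = 1: r = r^2 * 29 mod 43 = 8^2 * 29 = 21*29 = 7
  bit 3 = 0: r = r^2 mod 43 = 7^2 = 6
  bit 4 = 0: r = r^2 mod 43 = 6^2 = 36
  -> A = 36
B = 29^25 mod 43  (bits of 25 = 11001)
  bit 0 = 1: r = r^2 * 29 mod 43 = 1^2 * 29 = 1*29 = 29
  bit 1 = 1: r = r^2 * 29 mod 43 = 29^2 * 29 = 24*29 = 8
  bit 2 = 0: r = r^2 mod 43 = 8^2 = 21
  bit 3 = 0: r = r^2 mod 43 = 21^2 = 11
  bit 4 = 1: r = r^2 * 29 mod 43 = 11^2 * 29 = 35*29 = 26
  -> B = 26
s = B^a = 26^28 mod 43  (bits of 28 = 11100)
  bit 0 = 1: r = r^2 * 26 mod 43 = 1^2 * 26 = 1*26 = 26
  bit 1 = 1: r = r^2 * 26 mod 43 = 26^2 * 26 = 31*26 = 32
  bit 2 = 1: r = r^2 * 26 mod 43 = 32^2 * 26 = 35*26 = 7
  bit 3 = 0: r = r^2 mod 43 = 7^2 = 6
  bit 4 = 0: r = r^2 mod 43 = 6^2 = 36
  -> s = B^a = 36

Answer: 36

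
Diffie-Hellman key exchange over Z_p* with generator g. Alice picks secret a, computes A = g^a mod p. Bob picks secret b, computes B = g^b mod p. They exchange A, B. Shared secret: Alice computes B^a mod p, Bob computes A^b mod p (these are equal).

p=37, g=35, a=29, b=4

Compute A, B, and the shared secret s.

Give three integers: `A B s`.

A = 35^29 mod 37  (bits of 29 = 11101)
  bit 0 = 1: r = r^2 * 35 mod 37 = 1^2 * 35 = 1*35 = 35
  bit 1 = 1: r = r^2 * 35 mod 37 = 35^2 * 35 = 4*35 = 29
  bit 2 = 1: r = r^2 * 35 mod 37 = 29^2 * 35 = 27*35 = 20
  bit 3 = 0: r = r^2 mod 37 = 20^2 = 30
  bit 4 = 1: r = r^2 * 35 mod 37 = 30^2 * 35 = 12*35 = 13
  -> A = 13
B = 35^4 mod 37  (bits of 4 = 100)
  bit 0 = 1: r = r^2 * 35 mod 37 = 1^2 * 35 = 1*35 = 35
  bit 1 = 0: r = r^2 mod 37 = 35^2 = 4
  bit 2 = 0: r = r^2 mod 37 = 4^2 = 16
  -> B = 16
s = B^a = 16^29 mod 37  (bits of 29 = 11101)
  bit 0 = 1: r = r^2 * 16 mod 37 = 1^2 * 16 = 1*16 = 16
  bit 1 = 1: r = r^2 * 16 mod 37 = 16^2 * 16 = 34*16 = 26
  bit 2 = 1: r = r^2 * 16 mod 37 = 26^2 * 16 = 10*16 = 12
  bit 3 = 0: r = r^2 mod 37 = 12^2 = 33
  bit 4 = 1: r = r^2 * 16 mod 37 = 33^2 * 16 = 16*16 = 34
  -> s = B^a = 34

Answer: 13 16 34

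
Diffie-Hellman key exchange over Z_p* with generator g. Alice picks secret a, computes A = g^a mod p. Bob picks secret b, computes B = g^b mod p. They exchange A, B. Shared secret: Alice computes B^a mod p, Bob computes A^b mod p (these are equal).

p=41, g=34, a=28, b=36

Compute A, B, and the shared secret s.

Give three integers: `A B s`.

A = 34^28 mod 41  (bits of 28 = 11100)
  bit 0 = 1: r = r^2 * 34 mod 41 = 1^2 * 34 = 1*34 = 34
  bit 1 = 1: r = r^2 * 34 mod 41 = 34^2 * 34 = 8*34 = 26
  bit 2 = 1: r = r^2 * 34 mod 41 = 26^2 * 34 = 20*34 = 24
  bit 3 = 0: r = r^2 mod 41 = 24^2 = 2
  bit 4 = 0: r = r^2 mod 41 = 2^2 = 4
  -> A = 4
B = 34^36 mod 41  (bits of 36 = 100100)
  bit 0 = 1: r = r^2 * 34 mod 41 = 1^2 * 34 = 1*34 = 34
  bit 1 = 0: r = r^2 mod 41 = 34^2 = 8
  bit 2 = 0: r = r^2 mod 41 = 8^2 = 23
  bit 3 = 1: r = r^2 * 34 mod 41 = 23^2 * 34 = 37*34 = 28
  bit 4 = 0: r = r^2 mod 41 = 28^2 = 5
  bit 5 = 0: r = r^2 mod 41 = 5^2 = 25
  -> B = 25
s = B^a = 25^28 mod 41  (bits of 28 = 11100)
  bit 0 = 1: r = r^2 * 25 mod 41 = 1^2 * 25 = 1*25 = 25
  bit 1 = 1: r = r^2 * 25 mod 41 = 25^2 * 25 = 10*25 = 4
  bit 2 = 1: r = r^2 * 25 mod 41 = 4^2 * 25 = 16*25 = 31
  bit 3 = 0: r = r^2 mod 41 = 31^2 = 18
  bit 4 = 0: r = r^2 mod 41 = 18^2 = 37
  -> s = B^a = 37

Answer: 4 25 37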